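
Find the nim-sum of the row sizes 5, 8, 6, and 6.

13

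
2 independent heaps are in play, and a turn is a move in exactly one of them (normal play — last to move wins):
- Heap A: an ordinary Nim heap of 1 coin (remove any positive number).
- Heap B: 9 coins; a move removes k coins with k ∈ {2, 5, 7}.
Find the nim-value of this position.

3

Heap A is a plain Nim heap of size 1, so its Grundy value is 1.
For heap B, compute g(0), g(1), … with moves {2, 5, 7}:
g(0) = mex{} = 0
g(1) = mex{} = 0
g(2) = mex{0} = 1
g(3) = mex{0} = 1
g(4) = mex{1} = 0
g(5) = mex{0,1} = 2
g(6) = mex{0} = 1
g(7) = mex{0,1,2} = 3
g(8) = mex{0,1} = 2
g(9) = mex{0,1,3} = 2
So g(9) = 2.
By the Sprague-Grundy theorem, the Grundy value of a sum of independent games is the XOR of the component values.
Combined value = 1 ⊕ 2 = 3.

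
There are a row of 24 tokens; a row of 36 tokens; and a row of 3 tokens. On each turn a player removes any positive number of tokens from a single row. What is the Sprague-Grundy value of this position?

63

Compute the nim-sum pairwise:
24 XOR 36 = 60
60 XOR 3 = 63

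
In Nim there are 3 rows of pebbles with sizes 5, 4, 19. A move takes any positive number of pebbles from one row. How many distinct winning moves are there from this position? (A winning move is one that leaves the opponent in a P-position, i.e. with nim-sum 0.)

Compute the nim-sum pairwise:
5 ^ 4 = 1
1 ^ 19 = 18
The overall nim-sum is X = 18. A row of size p has a winning move iff p XOR X < p (reduce it to p XOR X).
  5: 5 XOR 18 = 23 ≥ 5 — no move.
  4: 4 XOR 18 = 22 ≥ 4 — no move.
  19: 19 XOR 18 = 1 < 19 — winning move (to 1).
That gives 1 winning move.

1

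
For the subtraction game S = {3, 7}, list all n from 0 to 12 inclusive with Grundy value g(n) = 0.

Compute g(0), g(1), … for moves {3, 7}:
g(0) = mex{} = 0
g(1) = mex{} = 0
g(2) = mex{} = 0
g(3) = mex{0} = 1
g(4) = mex{0} = 1
g(5) = mex{0} = 1
g(6) = mex{1} = 0
g(7) = mex{0,1} = 2
g(8) = mex{0,1} = 2
g(9) = mex{0} = 1
g(10) = mex{1,2} = 0
g(11) = mex{1,2} = 0
g(12) = mex{1} = 0
The P-positions (g = 0) in 0..12 are 0, 1, 2, 6, 10, 11, 12.

0, 1, 2, 6, 10, 11, 12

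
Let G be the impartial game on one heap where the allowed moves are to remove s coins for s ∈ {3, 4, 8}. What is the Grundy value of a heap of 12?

0

Build the Grundy sequence with g(k) = mex{g(k−s) : s ∈ {3, 4, 8}, s ≤ k}:
g(0) = mex{} = 0
g(1) = mex{} = 0
g(2) = mex{} = 0
g(3) = mex{0} = 1
g(4) = mex{0} = 1
g(5) = mex{0} = 1
g(6) = mex{0,1} = 2
g(7) = mex{1} = 0
g(8) = mex{0,1} = 2
g(9) = mex{0,1,2} = 3
g(10) = mex{0,2} = 1
g(11) = mex{0,1,2} = 3
g(12) = mex{1,2,3} = 0
So g(12) = 0.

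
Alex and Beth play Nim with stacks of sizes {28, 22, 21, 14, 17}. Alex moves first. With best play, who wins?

Beth wins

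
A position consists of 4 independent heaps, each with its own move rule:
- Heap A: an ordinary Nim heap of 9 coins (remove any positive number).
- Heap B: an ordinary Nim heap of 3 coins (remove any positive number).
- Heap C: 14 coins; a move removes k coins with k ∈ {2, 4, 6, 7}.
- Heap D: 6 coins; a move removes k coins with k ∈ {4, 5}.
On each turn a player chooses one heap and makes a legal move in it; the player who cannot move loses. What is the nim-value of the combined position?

9

Heap A is a plain Nim heap of size 9, so its Grundy value is 9.
Heap B is a plain Nim heap of size 3, so its Grundy value is 3.
Build the Grundy sequence for heap C with g(k) = mex{g(k−s) : s ∈ {2, 4, 6, 7}, s ≤ k}:
g(0) = mex{} = 0
g(1) = mex{} = 0
g(2) = mex{0} = 1
g(3) = mex{0} = 1
g(4) = mex{0,1} = 2
g(5) = mex{0,1} = 2
g(6) = mex{0,1,2} = 3
g(7) = mex{0,1,2} = 3
g(8) = mex{0,1,2,3} = 4
g(9) = mex{1,2,3} = 0
g(10) = mex{1,2,3,4} = 0
g(11) = mex{0,2,3} = 1
g(12) = mex{0,2,3,4} = 1
g(13) = mex{0,1,3} = 2
g(14) = mex{0,1,3,4} = 2
So g(14) = 2.
Grundy values for heap D (subtraction set {4, 5}):
k:     0  1  2  3  4  5  6
g(k):  0  0  0  0  1  1  1
So g(6) = 1.
By the Sprague-Grundy theorem, the Grundy value of a sum of independent games is the XOR of the component values.
Combined value = 9 ⊕ 3 ⊕ 2 ⊕ 1 = 9.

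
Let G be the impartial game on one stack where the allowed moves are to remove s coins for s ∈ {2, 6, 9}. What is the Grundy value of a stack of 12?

0

Build the Grundy sequence with g(k) = mex{g(k−s) : s ∈ {2, 6, 9}, s ≤ k}:
k:     0  1  2  3  4  5  6  7  8  9 10 11 12
g(k):  0  0  1  1  0  0  1  1  0  2  1  3  0
So g(12) = 0.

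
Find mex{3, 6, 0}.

1

0 is in the set but 1 is not, so the mex is 1.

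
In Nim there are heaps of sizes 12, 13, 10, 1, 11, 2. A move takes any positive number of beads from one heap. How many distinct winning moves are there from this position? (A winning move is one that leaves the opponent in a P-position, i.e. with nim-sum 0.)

3

Compute the nim-sum pairwise:
12 XOR 13 = 1
1 XOR 10 = 11
11 XOR 1 = 10
10 XOR 11 = 1
1 XOR 2 = 3
The overall nim-sum is X = 3. A heap of size p has a winning move iff p XOR X < p (reduce it to p XOR X).
  12: 12 XOR 3 = 15 ≥ 12 — no move.
  13: 13 XOR 3 = 14 ≥ 13 — no move.
  10: 10 XOR 3 = 9 < 10 — winning move (to 9).
  1: 1 XOR 3 = 2 ≥ 1 — no move.
  11: 11 XOR 3 = 8 < 11 — winning move (to 8).
  2: 2 XOR 3 = 1 < 2 — winning move (to 1).
That gives 3 winning moves.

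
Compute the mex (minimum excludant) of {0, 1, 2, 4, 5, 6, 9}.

The values 0, 1, 2 are all present; 3 is the first non-negative integer missing from the set.

3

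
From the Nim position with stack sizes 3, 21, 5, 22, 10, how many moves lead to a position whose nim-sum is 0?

Nim-sum: 3 ^ 21 ^ 5 ^ 22 ^ 10 = 15.
The overall nim-sum is X = 15. A stack of size p has a winning move iff p XOR X < p (reduce it to p XOR X).
  3: 3 XOR 15 = 12 ≥ 3 — no move.
  21: 21 XOR 15 = 26 ≥ 21 — no move.
  5: 5 XOR 15 = 10 ≥ 5 — no move.
  22: 22 XOR 15 = 25 ≥ 22 — no move.
  10: 10 XOR 15 = 5 < 10 — winning move (to 5).
That gives 1 winning move.

1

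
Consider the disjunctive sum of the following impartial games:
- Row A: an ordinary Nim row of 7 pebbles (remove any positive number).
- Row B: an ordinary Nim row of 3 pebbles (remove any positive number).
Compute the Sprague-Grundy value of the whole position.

4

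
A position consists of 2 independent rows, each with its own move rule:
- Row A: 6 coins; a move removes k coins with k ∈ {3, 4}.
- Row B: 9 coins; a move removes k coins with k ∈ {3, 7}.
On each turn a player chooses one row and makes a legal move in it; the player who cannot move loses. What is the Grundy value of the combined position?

3

Grundy values for row A (subtraction set {3, 4}):
k:     0  1  2  3  4  5  6
g(k):  0  0  0  1  1  1  2
So g(6) = 2.
For row B, compute g(0), g(1), … with moves {3, 7}:
k:     0  1  2  3  4  5  6  7  8  9
g(k):  0  0  0  1  1  1  0  2  2  1
So g(9) = 1.
By the Sprague-Grundy theorem, the Grundy value of a sum of independent games is the XOR of the component values.
Combined value = 2 XOR 1 = 3.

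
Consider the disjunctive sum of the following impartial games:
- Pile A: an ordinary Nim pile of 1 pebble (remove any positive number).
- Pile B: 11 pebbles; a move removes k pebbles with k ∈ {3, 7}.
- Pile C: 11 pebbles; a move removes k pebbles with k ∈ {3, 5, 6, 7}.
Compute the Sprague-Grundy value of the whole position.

1

Pile A is a plain Nim pile of size 1, so its Grundy value is 1.
Build the Grundy sequence for pile B with g(k) = mex{g(k−s) : s ∈ {3, 7}, s ≤ k}:
k:     0  1  2  3  4  5  6  7  8  9 10 11
g(k):  0  0  0  1  1  1  0  2  2  1  0  0
So g(11) = 0.
For pile C, compute g(0), g(1), … with moves {3, 5, 6, 7}:
k:     0  1  2  3  4  5  6  7  8  9 10 11
g(k):  0  0  0  1  1  1  2  2  2  3  0  0
So g(11) = 0.
The value of a disjunctive sum is the nim-sum of the parts.
Combined value = 1 ⊕ 0 ⊕ 0 = 1.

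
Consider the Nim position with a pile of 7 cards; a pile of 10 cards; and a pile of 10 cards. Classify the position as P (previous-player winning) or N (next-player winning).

Write each in binary and XOR column by column:
  0111  (7)
  1010  (10)
  1010  (10)
  ----
  0111  (7)
The nim-sum is 7 ≠ 0, so this is an N-position: the player to move can win.

N-position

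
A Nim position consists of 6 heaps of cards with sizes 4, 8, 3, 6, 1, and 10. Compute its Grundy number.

2

Compute the nim-sum pairwise:
4 ^ 8 = 12
12 ^ 3 = 15
15 ^ 6 = 9
9 ^ 1 = 8
8 ^ 10 = 2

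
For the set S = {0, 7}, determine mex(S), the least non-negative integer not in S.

0 is in the set but 1 is not, so the mex is 1.

1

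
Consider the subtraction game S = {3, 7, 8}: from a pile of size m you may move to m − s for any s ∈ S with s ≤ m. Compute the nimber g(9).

1

Build the Grundy sequence with g(k) = mex{g(k−s) : s ∈ {3, 7, 8}, s ≤ k}:
g(0) = mex{} = 0
g(1) = mex{} = 0
g(2) = mex{} = 0
g(3) = mex{0} = 1
g(4) = mex{0} = 1
g(5) = mex{0} = 1
g(6) = mex{1} = 0
g(7) = mex{0,1} = 2
g(8) = mex{0,1} = 2
g(9) = mex{0} = 1
So g(9) = 1.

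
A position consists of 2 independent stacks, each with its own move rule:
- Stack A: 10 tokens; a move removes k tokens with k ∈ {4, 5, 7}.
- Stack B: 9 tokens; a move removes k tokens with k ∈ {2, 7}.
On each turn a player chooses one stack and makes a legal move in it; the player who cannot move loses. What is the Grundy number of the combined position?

2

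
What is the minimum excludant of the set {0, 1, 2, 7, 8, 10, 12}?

3

The values 0, 1, 2 are all present; 3 is the first non-negative integer missing from the set.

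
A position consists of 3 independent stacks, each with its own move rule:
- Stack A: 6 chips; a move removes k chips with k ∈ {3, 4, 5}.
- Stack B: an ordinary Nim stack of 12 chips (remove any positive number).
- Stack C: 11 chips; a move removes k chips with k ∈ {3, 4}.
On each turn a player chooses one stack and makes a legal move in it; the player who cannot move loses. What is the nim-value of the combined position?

15

For stack A, compute g(0), g(1), … with moves {3, 4, 5}:
g(0) = mex{} = 0
g(1) = mex{} = 0
g(2) = mex{} = 0
g(3) = mex{0} = 1
g(4) = mex{0} = 1
g(5) = mex{0} = 1
g(6) = mex{0,1} = 2
So g(6) = 2.
Stack B is a plain Nim stack of size 12, so its Grundy value is 12.
For stack C, compute g(0), g(1), … with moves {3, 4}:
g(0) = mex{} = 0
g(1) = mex{} = 0
g(2) = mex{} = 0
g(3) = mex{0} = 1
g(4) = mex{0} = 1
g(5) = mex{0} = 1
g(6) = mex{0,1} = 2
g(7) = mex{1} = 0
g(8) = mex{1} = 0
g(9) = mex{1,2} = 0
g(10) = mex{0,2} = 1
g(11) = mex{0} = 1
So g(11) = 1.
By the Sprague-Grundy theorem, the Grundy value of a sum of independent games is the XOR of the component values.
Combined value = 2 XOR 12 XOR 1 = 15.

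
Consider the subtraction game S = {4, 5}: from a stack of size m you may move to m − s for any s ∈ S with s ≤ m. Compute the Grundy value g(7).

Compute g(0), g(1), … for moves {4, 5}:
g(0) = mex{} = 0
g(1) = mex{} = 0
g(2) = mex{} = 0
g(3) = mex{} = 0
g(4) = mex{0} = 1
g(5) = mex{0} = 1
g(6) = mex{0} = 1
g(7) = mex{0} = 1
So g(7) = 1.

1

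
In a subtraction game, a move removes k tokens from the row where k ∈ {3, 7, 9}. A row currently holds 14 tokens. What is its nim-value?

Compute g(0), g(1), … for moves {3, 7, 9}:
g(0) = mex{} = 0
g(1) = mex{} = 0
g(2) = mex{} = 0
g(3) = mex{0} = 1
g(4) = mex{0} = 1
g(5) = mex{0} = 1
g(6) = mex{1} = 0
g(7) = mex{0,1} = 2
g(8) = mex{0,1} = 2
g(9) = mex{0} = 1
g(10) = mex{0,1,2} = 3
g(11) = mex{0,1,2} = 3
g(12) = mex{1} = 0
g(13) = mex{0,1,3} = 2
g(14) = mex{1,2,3} = 0
So g(14) = 0.

0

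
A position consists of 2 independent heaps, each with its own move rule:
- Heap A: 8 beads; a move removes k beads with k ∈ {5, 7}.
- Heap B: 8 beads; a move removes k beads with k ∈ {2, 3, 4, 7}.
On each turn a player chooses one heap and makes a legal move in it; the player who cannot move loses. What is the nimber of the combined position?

0

Build the Grundy sequence for heap A with g(k) = mex{g(k−s) : s ∈ {5, 7}, s ≤ k}:
g(0) = mex{} = 0
g(1) = mex{} = 0
g(2) = mex{} = 0
g(3) = mex{} = 0
g(4) = mex{} = 0
g(5) = mex{0} = 1
g(6) = mex{0} = 1
g(7) = mex{0} = 1
g(8) = mex{0} = 1
So g(8) = 1.
Grundy values for heap B (subtraction set {2, 3, 4, 7}):
g(0) = mex{} = 0
g(1) = mex{} = 0
g(2) = mex{0} = 1
g(3) = mex{0} = 1
g(4) = mex{0,1} = 2
g(5) = mex{0,1} = 2
g(6) = mex{1,2} = 0
g(7) = mex{0,1,2} = 3
g(8) = mex{0,2} = 1
So g(8) = 1.
The value of a disjunctive sum is the nim-sum of the parts.
Combined value = 1 XOR 1 = 0.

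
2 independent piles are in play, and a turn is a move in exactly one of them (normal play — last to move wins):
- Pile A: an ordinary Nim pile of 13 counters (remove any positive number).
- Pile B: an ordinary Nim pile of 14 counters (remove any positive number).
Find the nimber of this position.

Pile A is a plain Nim pile of size 13, so its Grundy value is 13.
Pile B is a plain Nim pile of size 14, so its Grundy value is 14.
The value of a disjunctive sum is the nim-sum of the parts.
Combined value = 13 ⊕ 14 = 3.

3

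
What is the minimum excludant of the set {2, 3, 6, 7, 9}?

0

0 is not in the set, so the mex is 0.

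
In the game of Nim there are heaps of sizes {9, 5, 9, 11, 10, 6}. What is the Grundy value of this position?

Write each in binary and XOR column by column:
  1001  (9)
  0101  (5)
  1001  (9)
  1011  (11)
  1010  (10)
  0110  (6)
  ----
  0010  (2)

2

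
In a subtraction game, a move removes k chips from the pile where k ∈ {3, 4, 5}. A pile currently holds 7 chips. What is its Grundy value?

2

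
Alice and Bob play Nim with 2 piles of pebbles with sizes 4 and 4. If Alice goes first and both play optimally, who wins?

Bob wins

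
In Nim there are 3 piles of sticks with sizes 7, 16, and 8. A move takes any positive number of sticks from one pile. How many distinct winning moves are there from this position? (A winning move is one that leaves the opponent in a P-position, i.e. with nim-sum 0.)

1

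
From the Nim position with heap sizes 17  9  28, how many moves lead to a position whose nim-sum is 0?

1

Nim-sum: 17 ⊕ 9 ⊕ 28 = 4.
The overall nim-sum is X = 4. A heap of size p has a winning move iff p XOR X < p (reduce it to p XOR X).
  17: 17 XOR 4 = 21 ≥ 17 — no move.
  9: 9 XOR 4 = 13 ≥ 9 — no move.
  28: 28 XOR 4 = 24 < 28 — winning move (to 24).
That gives 1 winning move.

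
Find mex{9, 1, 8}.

0

0 is not in the set, so the mex is 0.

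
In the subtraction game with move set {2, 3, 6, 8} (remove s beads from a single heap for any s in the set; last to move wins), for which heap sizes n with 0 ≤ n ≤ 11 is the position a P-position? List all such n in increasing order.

0, 1, 5, 10

Build the Grundy sequence with g(k) = mex{g(k−s) : s ∈ {2, 3, 6, 8}, s ≤ k}:
k:     0  1  2  3  4  5  6  7  8  9 10 11
g(k):  0  0  1  1  2  0  3  1  2  2  0  3
The P-positions (g = 0) in 0..11 are 0, 1, 5, 10.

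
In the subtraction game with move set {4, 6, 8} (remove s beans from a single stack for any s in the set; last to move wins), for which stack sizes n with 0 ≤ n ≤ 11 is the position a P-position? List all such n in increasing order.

0, 1, 2, 3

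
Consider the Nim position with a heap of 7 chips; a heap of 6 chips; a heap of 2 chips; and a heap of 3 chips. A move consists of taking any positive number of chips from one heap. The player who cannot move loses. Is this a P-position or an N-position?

Compute the nim-sum pairwise:
7 ⊕ 6 = 1
1 ⊕ 2 = 3
3 ⊕ 3 = 0
The nim-sum is 0, so this is a P-position: the player to move is in a losing position under optimal play.

P-position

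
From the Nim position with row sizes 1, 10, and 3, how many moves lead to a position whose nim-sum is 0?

Write each in binary and XOR column by column:
  0001  (1)
  1010  (10)
  0011  (3)
  ----
  1000  (8)
The overall nim-sum is X = 8. A row of size p has a winning move iff p XOR X < p (reduce it to p XOR X).
  1: 1 XOR 8 = 9 ≥ 1 — no move.
  10: 10 XOR 8 = 2 < 10 — winning move (to 2).
  3: 3 XOR 8 = 11 ≥ 3 — no move.
That gives 1 winning move.

1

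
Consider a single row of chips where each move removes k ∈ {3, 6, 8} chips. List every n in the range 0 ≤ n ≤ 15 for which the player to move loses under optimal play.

0, 1, 2, 11, 12, 13

Compute g(0), g(1), … for moves {3, 6, 8}:
k:     0  1  2  3  4  5  6  7  8  9 10 11 12 13 14 15
g(k):  0  0  0  1  1  1  2  2  2  3  3  0  0  0  1  1
The P-positions (g = 0) in 0..15 are 0, 1, 2, 11, 12, 13.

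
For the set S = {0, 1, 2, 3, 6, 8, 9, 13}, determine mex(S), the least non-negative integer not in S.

The values 0, 1, 2, 3 are all present; 4 is the first non-negative integer missing from the set.

4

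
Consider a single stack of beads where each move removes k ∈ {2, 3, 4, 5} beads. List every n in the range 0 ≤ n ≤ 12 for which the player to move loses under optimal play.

0, 1, 7, 8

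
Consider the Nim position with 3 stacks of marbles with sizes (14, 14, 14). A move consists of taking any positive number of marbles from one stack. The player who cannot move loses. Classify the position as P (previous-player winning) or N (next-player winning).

N-position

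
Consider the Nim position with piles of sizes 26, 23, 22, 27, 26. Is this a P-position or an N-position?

N-position

Nim-sum: 26 ⊕ 23 ⊕ 22 ⊕ 27 ⊕ 26 = 26.
The nim-sum is 26 ≠ 0, so this is an N-position: the player to move can win.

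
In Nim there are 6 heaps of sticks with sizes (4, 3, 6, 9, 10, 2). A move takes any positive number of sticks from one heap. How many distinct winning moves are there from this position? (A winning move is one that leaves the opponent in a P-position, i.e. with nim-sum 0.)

0

In binary:
  0100  (4)
  0011  (3)
  0110  (6)
  1001  (9)
  1010  (10)
  0010  (2)
  ----
  0000  (0)
The nim-sum is already 0, so every move leaves a nonzero nim-sum — there are no winning moves.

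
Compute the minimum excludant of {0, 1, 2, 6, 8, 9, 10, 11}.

3

The values 0, 1, 2 are all present; 3 is the first non-negative integer missing from the set.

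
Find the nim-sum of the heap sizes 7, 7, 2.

2

Compute the nim-sum pairwise:
7 ⊕ 7 = 0
0 ⊕ 2 = 2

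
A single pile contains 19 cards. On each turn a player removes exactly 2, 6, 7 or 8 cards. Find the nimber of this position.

0

Build the Grundy sequence with g(k) = mex{g(k−s) : s ∈ {2, 6, 7, 8}, s ≤ k}:
k:     0  1  2  3  4  5  6  7  8  9 10 11 12 13 14 15 16 17 18 19
g(k):  0  0  1  1  0  0  1  1  2  2  3  3  2  2  0  0  1  1  0  0
So g(19) = 0.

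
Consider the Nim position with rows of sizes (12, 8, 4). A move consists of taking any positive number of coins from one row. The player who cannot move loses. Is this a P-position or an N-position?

Compute the nim-sum pairwise:
12 ^ 8 = 4
4 ^ 4 = 0
The nim-sum is 0, so this is a P-position: the player to move is in a losing position under optimal play.

P-position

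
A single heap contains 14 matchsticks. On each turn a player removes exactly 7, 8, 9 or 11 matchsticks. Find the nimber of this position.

Grundy values for subtraction set {7, 8, 9, 11}:
k:     0  1  2  3  4  5  6  7  8  9 10 11 12 13 14
g(k):  0  0  0  0  0  0  0  1  1  1  1  1  1  1  2
So g(14) = 2.

2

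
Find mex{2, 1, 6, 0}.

3

The values 0, 1, 2 are all present; 3 is the first non-negative integer missing from the set.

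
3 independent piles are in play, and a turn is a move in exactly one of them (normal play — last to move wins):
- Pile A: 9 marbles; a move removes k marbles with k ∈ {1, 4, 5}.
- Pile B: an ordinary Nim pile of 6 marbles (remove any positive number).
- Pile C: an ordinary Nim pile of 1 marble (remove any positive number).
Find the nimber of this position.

Grundy values for pile A (subtraction set {1, 4, 5}):
g(0) = mex{} = 0
g(1) = mex{0} = 1
g(2) = mex{1} = 0
g(3) = mex{0} = 1
g(4) = mex{0,1} = 2
g(5) = mex{0,1,2} = 3
g(6) = mex{0,1,3} = 2
g(7) = mex{0,1,2} = 3
g(8) = mex{1,2,3} = 0
g(9) = mex{0,2,3} = 1
So g(9) = 1.
Pile B is a plain Nim pile of size 6, so its Grundy value is 6.
Pile C is a plain Nim pile of size 1, so its Grundy value is 1.
The value of a disjunctive sum is the nim-sum of the parts.
Combined value = 1 XOR 6 XOR 1 = 6.

6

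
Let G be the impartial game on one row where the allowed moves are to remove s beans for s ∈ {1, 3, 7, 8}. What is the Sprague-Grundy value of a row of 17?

0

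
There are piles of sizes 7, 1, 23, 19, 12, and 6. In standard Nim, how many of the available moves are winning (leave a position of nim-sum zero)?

Compute the nim-sum pairwise:
7 XOR 1 = 6
6 XOR 23 = 17
17 XOR 19 = 2
2 XOR 12 = 14
14 XOR 6 = 8
The overall nim-sum is X = 8. A pile of size p has a winning move iff p XOR X < p (reduce it to p XOR X).
  7: 7 XOR 8 = 15 ≥ 7 — no move.
  1: 1 XOR 8 = 9 ≥ 1 — no move.
  23: 23 XOR 8 = 31 ≥ 23 — no move.
  19: 19 XOR 8 = 27 ≥ 19 — no move.
  12: 12 XOR 8 = 4 < 12 — winning move (to 4).
  6: 6 XOR 8 = 14 ≥ 6 — no move.
That gives 1 winning move.

1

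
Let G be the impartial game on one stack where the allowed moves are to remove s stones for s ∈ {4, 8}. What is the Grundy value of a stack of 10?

2

Grundy values for subtraction set {4, 8}:
g(0) = mex{} = 0
g(1) = mex{} = 0
g(2) = mex{} = 0
g(3) = mex{} = 0
g(4) = mex{0} = 1
g(5) = mex{0} = 1
g(6) = mex{0} = 1
g(7) = mex{0} = 1
g(8) = mex{0,1} = 2
g(9) = mex{0,1} = 2
g(10) = mex{0,1} = 2
So g(10) = 2.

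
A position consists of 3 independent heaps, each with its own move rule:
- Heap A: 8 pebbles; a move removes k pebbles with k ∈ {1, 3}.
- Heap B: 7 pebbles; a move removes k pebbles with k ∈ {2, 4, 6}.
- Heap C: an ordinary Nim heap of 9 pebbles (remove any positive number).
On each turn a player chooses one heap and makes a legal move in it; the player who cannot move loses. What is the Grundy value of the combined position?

10

For heap A, compute g(0), g(1), … with moves {1, 3}:
k:     0  1  2  3  4  5  6  7  8
g(k):  0  1  0  1  0  1  0  1  0
So g(8) = 0.
Build the Grundy sequence for heap B with g(k) = mex{g(k−s) : s ∈ {2, 4, 6}, s ≤ k}:
g(0) = mex{} = 0
g(1) = mex{} = 0
g(2) = mex{0} = 1
g(3) = mex{0} = 1
g(4) = mex{0,1} = 2
g(5) = mex{0,1} = 2
g(6) = mex{0,1,2} = 3
g(7) = mex{0,1,2} = 3
So g(7) = 3.
Heap C is a plain Nim heap of size 9, so its Grundy value is 9.
The value of a disjunctive sum is the nim-sum of the parts.
Combined value = 0 XOR 3 XOR 9 = 10.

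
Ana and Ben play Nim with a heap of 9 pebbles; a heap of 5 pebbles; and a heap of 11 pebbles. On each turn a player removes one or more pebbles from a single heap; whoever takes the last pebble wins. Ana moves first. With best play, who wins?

Compute the nim-sum pairwise:
9 ⊕ 5 = 12
12 ⊕ 11 = 7
The nim-sum is 7 ≠ 0, so this is an N-position: the player to move can win; Ana has a winning move.

Ana wins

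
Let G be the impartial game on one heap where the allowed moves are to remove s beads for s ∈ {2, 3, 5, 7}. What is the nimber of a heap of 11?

1

Build the Grundy sequence with g(k) = mex{g(k−s) : s ∈ {2, 3, 5, 7}, s ≤ k}:
g(0) = mex{} = 0
g(1) = mex{} = 0
g(2) = mex{0} = 1
g(3) = mex{0} = 1
g(4) = mex{0,1} = 2
g(5) = mex{0,1} = 2
g(6) = mex{0,1,2} = 3
g(7) = mex{0,1,2} = 3
g(8) = mex{0,1,2,3} = 4
g(9) = mex{1,2,3} = 0
g(10) = mex{1,2,3,4} = 0
g(11) = mex{0,2,3,4} = 1
So g(11) = 1.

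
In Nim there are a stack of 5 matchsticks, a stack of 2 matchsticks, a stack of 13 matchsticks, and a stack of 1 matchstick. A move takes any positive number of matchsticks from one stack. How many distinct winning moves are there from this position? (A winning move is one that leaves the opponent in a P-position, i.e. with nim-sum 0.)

1

Compute the nim-sum pairwise:
5 XOR 2 = 7
7 XOR 13 = 10
10 XOR 1 = 11
The overall nim-sum is X = 11. A stack of size p has a winning move iff p XOR X < p (reduce it to p XOR X).
  5: 5 XOR 11 = 14 ≥ 5 — no move.
  2: 2 XOR 11 = 9 ≥ 2 — no move.
  13: 13 XOR 11 = 6 < 13 — winning move (to 6).
  1: 1 XOR 11 = 10 ≥ 1 — no move.
That gives 1 winning move.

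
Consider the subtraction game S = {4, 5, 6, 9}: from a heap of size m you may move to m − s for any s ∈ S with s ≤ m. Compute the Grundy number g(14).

0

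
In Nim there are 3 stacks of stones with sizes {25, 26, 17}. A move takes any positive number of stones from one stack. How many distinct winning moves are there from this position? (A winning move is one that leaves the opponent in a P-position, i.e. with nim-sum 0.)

3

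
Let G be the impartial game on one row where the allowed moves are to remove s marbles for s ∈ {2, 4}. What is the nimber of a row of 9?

Grundy values for subtraction set {2, 4}:
k:     0  1  2  3  4  5  6  7  8  9
g(k):  0  0  1  1  2  2  0  0  1  1
So g(9) = 1.

1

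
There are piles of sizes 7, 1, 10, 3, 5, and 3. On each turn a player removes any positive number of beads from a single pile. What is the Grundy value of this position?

9

Write each in binary and XOR column by column:
  0111  (7)
  0001  (1)
  1010  (10)
  0011  (3)
  0101  (5)
  0011  (3)
  ----
  1001  (9)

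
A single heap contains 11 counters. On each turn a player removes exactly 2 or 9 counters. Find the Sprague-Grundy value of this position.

0

Grundy values for subtraction set {2, 9}:
g(0) = mex{} = 0
g(1) = mex{} = 0
g(2) = mex{0} = 1
g(3) = mex{0} = 1
g(4) = mex{1} = 0
g(5) = mex{1} = 0
g(6) = mex{0} = 1
g(7) = mex{0} = 1
g(8) = mex{1} = 0
g(9) = mex{0,1} = 2
g(10) = mex{0} = 1
g(11) = mex{1,2} = 0
So g(11) = 0.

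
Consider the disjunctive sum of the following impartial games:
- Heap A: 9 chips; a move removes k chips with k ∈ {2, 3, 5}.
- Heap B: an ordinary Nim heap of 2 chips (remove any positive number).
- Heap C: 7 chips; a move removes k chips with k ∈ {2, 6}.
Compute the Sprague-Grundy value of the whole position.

2

Grundy values for heap A (subtraction set {2, 3, 5}):
k:     0  1  2  3  4  5  6  7  8  9
g(k):  0  0  1  1  2  2  3  0  0  1
So g(9) = 1.
Heap B is a plain Nim heap of size 2, so its Grundy value is 2.
Build the Grundy sequence for heap C with g(k) = mex{g(k−s) : s ∈ {2, 6}, s ≤ k}:
k:     0  1  2  3  4  5  6  7
g(k):  0  0  1  1  0  0  1  1
So g(7) = 1.
By the Sprague-Grundy theorem, the Grundy value of a sum of independent games is the XOR of the component values.
Combined value = 1 XOR 2 XOR 1 = 2.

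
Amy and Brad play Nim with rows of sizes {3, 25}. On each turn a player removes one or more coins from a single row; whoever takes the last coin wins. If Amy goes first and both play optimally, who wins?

In binary:
  00011  (3)
  11001  (25)
  -----
  11010  (26)
The nim-sum is 26 ≠ 0, so this is an N-position: the player to move can win; Amy has a winning move.

Amy wins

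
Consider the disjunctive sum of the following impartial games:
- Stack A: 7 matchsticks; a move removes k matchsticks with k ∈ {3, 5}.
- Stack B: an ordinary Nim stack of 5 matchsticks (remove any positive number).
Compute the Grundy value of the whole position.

Build the Grundy sequence for stack A with g(k) = mex{g(k−s) : s ∈ {3, 5}, s ≤ k}:
k:     0  1  2  3  4  5  6  7
g(k):  0  0  0  1  1  1  2  2
So g(7) = 2.
Stack B is a plain Nim stack of size 5, so its Grundy value is 5.
By the Sprague-Grundy theorem, the Grundy value of a sum of independent games is the XOR of the component values.
Combined value = 2 ⊕ 5 = 7.

7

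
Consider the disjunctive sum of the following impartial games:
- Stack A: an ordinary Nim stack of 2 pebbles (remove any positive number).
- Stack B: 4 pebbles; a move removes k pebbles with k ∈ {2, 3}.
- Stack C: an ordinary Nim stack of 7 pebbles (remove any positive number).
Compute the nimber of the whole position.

7

Stack A is a plain Nim stack of size 2, so its Grundy value is 2.
Grundy values for stack B (subtraction set {2, 3}):
k:     0  1  2  3  4
g(k):  0  0  1  1  2
So g(4) = 2.
Stack C is a plain Nim stack of size 7, so its Grundy value is 7.
By the Sprague-Grundy theorem, the Grundy value of a sum of independent games is the XOR of the component values.
Combined value = 2 XOR 2 XOR 7 = 7.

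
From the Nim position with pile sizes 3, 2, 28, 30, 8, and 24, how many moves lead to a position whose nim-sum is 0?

3

Nim-sum: 3 ^ 2 ^ 28 ^ 30 ^ 8 ^ 24 = 19.
The overall nim-sum is X = 19. A pile of size p has a winning move iff p XOR X < p (reduce it to p XOR X).
  3: 3 XOR 19 = 16 ≥ 3 — no move.
  2: 2 XOR 19 = 17 ≥ 2 — no move.
  28: 28 XOR 19 = 15 < 28 — winning move (to 15).
  30: 30 XOR 19 = 13 < 30 — winning move (to 13).
  8: 8 XOR 19 = 27 ≥ 8 — no move.
  24: 24 XOR 19 = 11 < 24 — winning move (to 11).
That gives 3 winning moves.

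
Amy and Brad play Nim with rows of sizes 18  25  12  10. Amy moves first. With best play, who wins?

Amy wins

Nim-sum: 18 XOR 25 XOR 12 XOR 10 = 13.
The nim-sum is 13 ≠ 0, so this is an N-position: the player to move can win; Amy has a winning move.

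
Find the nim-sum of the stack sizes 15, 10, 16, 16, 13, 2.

Nim-sum: 15 XOR 10 XOR 16 XOR 16 XOR 13 XOR 2 = 10.

10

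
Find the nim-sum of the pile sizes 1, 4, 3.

6

Nim-sum: 1 XOR 4 XOR 3 = 6.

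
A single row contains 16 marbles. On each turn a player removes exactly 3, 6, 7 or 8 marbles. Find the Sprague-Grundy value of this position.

Compute g(0), g(1), … for moves {3, 6, 7, 8}:
k:     0  1  2  3  4  5  6  7  8  9 10 11 12 13 14 15 16
g(k):  0  0  0  1  1  1  2  2  2  3  3  0  0  0  1  1  1
So g(16) = 1.

1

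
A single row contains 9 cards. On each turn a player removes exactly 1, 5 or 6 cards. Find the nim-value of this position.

3

Compute g(0), g(1), … for moves {1, 5, 6}:
g(0) = mex{} = 0
g(1) = mex{0} = 1
g(2) = mex{1} = 0
g(3) = mex{0} = 1
g(4) = mex{1} = 0
g(5) = mex{0} = 1
g(6) = mex{0,1} = 2
g(7) = mex{0,1,2} = 3
g(8) = mex{0,1,3} = 2
g(9) = mex{0,1,2} = 3
So g(9) = 3.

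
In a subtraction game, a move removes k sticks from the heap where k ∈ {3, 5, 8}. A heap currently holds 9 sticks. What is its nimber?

3

Build the Grundy sequence with g(k) = mex{g(k−s) : s ∈ {3, 5, 8}, s ≤ k}:
g(0) = mex{} = 0
g(1) = mex{} = 0
g(2) = mex{} = 0
g(3) = mex{0} = 1
g(4) = mex{0} = 1
g(5) = mex{0} = 1
g(6) = mex{0,1} = 2
g(7) = mex{0,1} = 2
g(8) = mex{0,1} = 2
g(9) = mex{0,1,2} = 3
So g(9) = 3.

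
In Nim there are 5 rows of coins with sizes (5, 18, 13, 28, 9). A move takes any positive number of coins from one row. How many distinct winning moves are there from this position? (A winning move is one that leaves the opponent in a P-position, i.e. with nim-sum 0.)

3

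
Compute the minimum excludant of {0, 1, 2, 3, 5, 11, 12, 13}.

4

The values 0, 1, 2, 3 are all present; 4 is the first non-negative integer missing from the set.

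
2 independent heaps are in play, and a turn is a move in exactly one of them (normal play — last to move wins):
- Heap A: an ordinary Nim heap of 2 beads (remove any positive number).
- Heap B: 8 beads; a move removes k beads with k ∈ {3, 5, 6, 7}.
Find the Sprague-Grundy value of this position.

0

Heap A is a plain Nim heap of size 2, so its Grundy value is 2.
Build the Grundy sequence for heap B with g(k) = mex{g(k−s) : s ∈ {3, 5, 6, 7}, s ≤ k}:
k:     0  1  2  3  4  5  6  7  8
g(k):  0  0  0  1  1  1  2  2  2
So g(8) = 2.
The value of a disjunctive sum is the nim-sum of the parts.
Combined value = 2 ⊕ 2 = 0.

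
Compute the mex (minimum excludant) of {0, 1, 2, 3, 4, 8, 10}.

The values 0, 1, 2, 3, 4 are all present; 5 is the first non-negative integer missing from the set.

5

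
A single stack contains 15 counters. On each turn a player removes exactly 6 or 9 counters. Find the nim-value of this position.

0

Build the Grundy sequence with g(k) = mex{g(k−s) : s ∈ {6, 9}, s ≤ k}:
k:     0  1  2  3  4  5  6  7  8  9 10 11 12 13 14 15
g(k):  0  0  0  0  0  0  1  1  1  1  1  1  2  2  2  0
So g(15) = 0.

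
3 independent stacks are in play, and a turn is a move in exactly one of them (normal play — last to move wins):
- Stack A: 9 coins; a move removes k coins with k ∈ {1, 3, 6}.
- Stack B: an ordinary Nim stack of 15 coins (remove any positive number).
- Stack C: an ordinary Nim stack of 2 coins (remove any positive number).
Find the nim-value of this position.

13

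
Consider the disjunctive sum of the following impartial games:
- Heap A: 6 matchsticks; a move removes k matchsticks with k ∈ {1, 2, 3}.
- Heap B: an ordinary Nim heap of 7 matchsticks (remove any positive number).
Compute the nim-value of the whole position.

Build the Grundy sequence for heap A with g(k) = mex{g(k−s) : s ∈ {1, 2, 3}, s ≤ k}:
g(0) = mex{} = 0
g(1) = mex{0} = 1
g(2) = mex{0,1} = 2
g(3) = mex{0,1,2} = 3
g(4) = mex{1,2,3} = 0
g(5) = mex{0,2,3} = 1
g(6) = mex{0,1,3} = 2
So g(6) = 2.
Heap B is a plain Nim heap of size 7, so its Grundy value is 7.
The value of a disjunctive sum is the nim-sum of the parts.
Combined value = 2 XOR 7 = 5.

5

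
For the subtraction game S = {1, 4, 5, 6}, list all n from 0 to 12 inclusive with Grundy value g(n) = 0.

0, 2, 9, 11

Grundy values for subtraction set {1, 4, 5, 6}:
k:     0  1  2  3  4  5  6  7  8  9 10 11 12
g(k):  0  1  0  1  2  3  2  3  4  0  1  0  1
The P-positions (g = 0) in 0..12 are 0, 2, 9, 11.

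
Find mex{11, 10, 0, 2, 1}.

3

The values 0, 1, 2 are all present; 3 is the first non-negative integer missing from the set.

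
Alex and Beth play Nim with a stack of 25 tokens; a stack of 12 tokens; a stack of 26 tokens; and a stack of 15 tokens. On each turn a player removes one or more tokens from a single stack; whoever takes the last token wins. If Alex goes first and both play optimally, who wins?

Beth wins

Compute the nim-sum pairwise:
25 ^ 12 = 21
21 ^ 26 = 15
15 ^ 15 = 0
The nim-sum is 0, so this is a P-position: the player to move is in a losing position under optimal play; Alex is about to move from it and so loses — Beth wins.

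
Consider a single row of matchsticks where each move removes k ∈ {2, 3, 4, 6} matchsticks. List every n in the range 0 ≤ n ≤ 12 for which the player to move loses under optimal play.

0, 1, 8, 9

Grundy values for subtraction set {2, 3, 4, 6}:
k:     0  1  2  3  4  5  6  7  8  9 10 11 12
g(k):  0  0  1  1  2  2  3  3  0  0  1  1  2
The P-positions (g = 0) in 0..12 are 0, 1, 8, 9.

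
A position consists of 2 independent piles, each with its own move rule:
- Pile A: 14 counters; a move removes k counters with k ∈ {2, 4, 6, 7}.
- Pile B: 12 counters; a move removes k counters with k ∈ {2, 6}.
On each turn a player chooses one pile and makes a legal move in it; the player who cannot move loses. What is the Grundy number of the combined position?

2

For pile A, compute g(0), g(1), … with moves {2, 4, 6, 7}:
g(0) = mex{} = 0
g(1) = mex{} = 0
g(2) = mex{0} = 1
g(3) = mex{0} = 1
g(4) = mex{0,1} = 2
g(5) = mex{0,1} = 2
g(6) = mex{0,1,2} = 3
g(7) = mex{0,1,2} = 3
g(8) = mex{0,1,2,3} = 4
g(9) = mex{1,2,3} = 0
g(10) = mex{1,2,3,4} = 0
g(11) = mex{0,2,3} = 1
g(12) = mex{0,2,3,4} = 1
g(13) = mex{0,1,3} = 2
g(14) = mex{0,1,3,4} = 2
So g(14) = 2.
For pile B, compute g(0), g(1), … with moves {2, 6}:
g(0) = mex{} = 0
g(1) = mex{} = 0
g(2) = mex{0} = 1
g(3) = mex{0} = 1
g(4) = mex{1} = 0
g(5) = mex{1} = 0
g(6) = mex{0} = 1
g(7) = mex{0} = 1
g(8) = mex{1} = 0
g(9) = mex{1} = 0
g(10) = mex{0} = 1
g(11) = mex{0} = 1
g(12) = mex{1} = 0
So g(12) = 0.
The value of a disjunctive sum is the nim-sum of the parts.
Combined value = 2 XOR 0 = 2.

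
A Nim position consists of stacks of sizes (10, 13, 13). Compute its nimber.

Nim-sum: 10 ⊕ 13 ⊕ 13 = 10.

10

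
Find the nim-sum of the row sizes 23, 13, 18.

Write each in binary and XOR column by column:
  10111  (23)
  01101  (13)
  10010  (18)
  -----
  01000  (8)

8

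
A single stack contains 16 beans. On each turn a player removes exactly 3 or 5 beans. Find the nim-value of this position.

0

Build the Grundy sequence with g(k) = mex{g(k−s) : s ∈ {3, 5}, s ≤ k}:
k:     0  1  2  3  4  5  6  7  8  9 10 11 12 13 14 15 16
g(k):  0  0  0  1  1  1  2  2  0  0  0  1  1  1  2  2  0
So g(16) = 0.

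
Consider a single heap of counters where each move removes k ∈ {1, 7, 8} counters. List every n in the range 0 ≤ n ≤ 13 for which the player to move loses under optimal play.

0, 2, 4, 6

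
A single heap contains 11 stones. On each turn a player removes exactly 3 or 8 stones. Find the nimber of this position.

Compute g(0), g(1), … for moves {3, 8}:
g(0) = mex{} = 0
g(1) = mex{} = 0
g(2) = mex{} = 0
g(3) = mex{0} = 1
g(4) = mex{0} = 1
g(5) = mex{0} = 1
g(6) = mex{1} = 0
g(7) = mex{1} = 0
g(8) = mex{0,1} = 2
g(9) = mex{0} = 1
g(10) = mex{0} = 1
g(11) = mex{1,2} = 0
So g(11) = 0.

0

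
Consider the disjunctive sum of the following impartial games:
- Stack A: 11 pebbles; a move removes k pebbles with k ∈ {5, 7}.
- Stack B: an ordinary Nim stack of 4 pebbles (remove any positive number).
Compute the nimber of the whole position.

Build the Grundy sequence for stack A with g(k) = mex{g(k−s) : s ∈ {5, 7}, s ≤ k}:
g(0) = mex{} = 0
g(1) = mex{} = 0
g(2) = mex{} = 0
g(3) = mex{} = 0
g(4) = mex{} = 0
g(5) = mex{0} = 1
g(6) = mex{0} = 1
g(7) = mex{0} = 1
g(8) = mex{0} = 1
g(9) = mex{0} = 1
g(10) = mex{0,1} = 2
g(11) = mex{0,1} = 2
So g(11) = 2.
Stack B is a plain Nim stack of size 4, so its Grundy value is 4.
The value of a disjunctive sum is the nim-sum of the parts.
Combined value = 2 XOR 4 = 6.

6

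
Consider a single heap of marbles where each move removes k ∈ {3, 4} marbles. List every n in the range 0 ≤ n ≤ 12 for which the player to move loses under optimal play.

0, 1, 2, 7, 8, 9

Build the Grundy sequence with g(k) = mex{g(k−s) : s ∈ {3, 4}, s ≤ k}:
k:     0  1  2  3  4  5  6  7  8  9 10 11 12
g(k):  0  0  0  1  1  1  2  0  0  0  1  1  1
The P-positions (g = 0) in 0..12 are 0, 1, 2, 7, 8, 9.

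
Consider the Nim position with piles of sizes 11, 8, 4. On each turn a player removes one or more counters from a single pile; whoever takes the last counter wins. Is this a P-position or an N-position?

N-position

Write each in binary and XOR column by column:
  1011  (11)
  1000  (8)
  0100  (4)
  ----
  0111  (7)
The nim-sum is 7 ≠ 0, so this is an N-position: the player to move can win.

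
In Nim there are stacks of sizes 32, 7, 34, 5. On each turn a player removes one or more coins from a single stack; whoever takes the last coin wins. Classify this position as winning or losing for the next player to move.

Compute the nim-sum pairwise:
32 ^ 7 = 39
39 ^ 34 = 5
5 ^ 5 = 0
The nim-sum is 0, so this is a P-position: the player to move is in a losing position under optimal play.

Losing position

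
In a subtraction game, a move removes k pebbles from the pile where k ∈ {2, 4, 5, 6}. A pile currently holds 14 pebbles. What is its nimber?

Compute g(0), g(1), … for moves {2, 4, 5, 6}:
k:     0  1  2  3  4  5  6  7  8  9 10 11 12 13 14
g(k):  0  0  1  1  2  2  3  3  0  0  1  1  2  2  3
So g(14) = 3.

3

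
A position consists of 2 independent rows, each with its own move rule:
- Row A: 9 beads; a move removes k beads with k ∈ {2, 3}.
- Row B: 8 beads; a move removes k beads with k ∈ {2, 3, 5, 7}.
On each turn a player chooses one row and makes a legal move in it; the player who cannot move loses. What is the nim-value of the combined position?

6

Grundy values for row A (subtraction set {2, 3}):
g(0) = mex{} = 0
g(1) = mex{} = 0
g(2) = mex{0} = 1
g(3) = mex{0} = 1
g(4) = mex{0,1} = 2
g(5) = mex{1} = 0
g(6) = mex{1,2} = 0
g(7) = mex{0,2} = 1
g(8) = mex{0} = 1
g(9) = mex{0,1} = 2
So g(9) = 2.
For row B, compute g(0), g(1), … with moves {2, 3, 5, 7}:
k:     0  1  2  3  4  5  6  7  8
g(k):  0  0  1  1  2  2  3  3  4
So g(8) = 4.
By the Sprague-Grundy theorem, the Grundy value of a sum of independent games is the XOR of the component values.
Combined value = 2 ⊕ 4 = 6.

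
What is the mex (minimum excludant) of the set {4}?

0 is not in the set, so the mex is 0.

0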